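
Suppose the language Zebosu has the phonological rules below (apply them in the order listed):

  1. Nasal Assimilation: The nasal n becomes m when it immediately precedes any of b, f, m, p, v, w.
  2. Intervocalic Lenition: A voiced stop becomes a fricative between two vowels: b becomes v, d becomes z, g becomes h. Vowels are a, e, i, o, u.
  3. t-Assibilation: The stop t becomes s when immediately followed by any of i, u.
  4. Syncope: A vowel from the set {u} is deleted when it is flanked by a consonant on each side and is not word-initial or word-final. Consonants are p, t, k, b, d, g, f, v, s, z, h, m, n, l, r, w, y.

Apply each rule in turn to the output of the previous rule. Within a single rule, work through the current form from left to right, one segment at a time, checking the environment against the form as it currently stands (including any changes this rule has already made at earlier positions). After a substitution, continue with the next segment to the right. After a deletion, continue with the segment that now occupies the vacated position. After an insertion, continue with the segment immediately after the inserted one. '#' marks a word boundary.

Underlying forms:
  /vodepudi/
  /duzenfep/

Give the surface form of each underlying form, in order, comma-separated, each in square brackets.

[vozepzi], [dzemfep]

/vodepudi/:
  1 Nasal Assimilation: no change — [vodepudi]
  2 Intervocalic Lenition: [vodepudi] → [vozepuzi]
  3 t-Assibilation: no change — [vozepuzi]
  4 Syncope: [vozepuzi] → [vozepzi]
/duzenfep/:
  1 Nasal Assimilation: [duzenfep] → [duzemfep]
  2 Intervocalic Lenition: no change — [duzemfep]
  3 t-Assibilation: no change — [duzemfep]
  4 Syncope: [duzemfep] → [dzemfep]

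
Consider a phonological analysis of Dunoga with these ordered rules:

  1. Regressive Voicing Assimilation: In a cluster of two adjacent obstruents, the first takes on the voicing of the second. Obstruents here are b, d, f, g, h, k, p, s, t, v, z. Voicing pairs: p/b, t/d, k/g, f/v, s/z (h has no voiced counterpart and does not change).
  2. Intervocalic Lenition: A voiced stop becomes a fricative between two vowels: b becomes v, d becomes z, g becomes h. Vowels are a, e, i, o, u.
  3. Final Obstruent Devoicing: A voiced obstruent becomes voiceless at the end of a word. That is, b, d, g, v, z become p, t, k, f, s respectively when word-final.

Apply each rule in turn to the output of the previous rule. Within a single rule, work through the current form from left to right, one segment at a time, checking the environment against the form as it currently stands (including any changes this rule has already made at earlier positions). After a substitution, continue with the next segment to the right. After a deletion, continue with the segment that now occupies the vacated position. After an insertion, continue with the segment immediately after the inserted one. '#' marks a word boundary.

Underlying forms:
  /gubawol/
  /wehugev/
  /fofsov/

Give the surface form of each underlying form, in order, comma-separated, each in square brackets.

/gubawol/:
  1 Regressive Voicing Assimilation: no change — [gubawol]
  2 Intervocalic Lenition: [gubawol] → [guvawol]
  3 Final Obstruent Devoicing: no change — [guvawol]
/wehugev/:
  1 Regressive Voicing Assimilation: no change — [wehugev]
  2 Intervocalic Lenition: [wehugev] → [wehuhev]
  3 Final Obstruent Devoicing: [wehuhev] → [wehuhef]
/fofsov/:
  1 Regressive Voicing Assimilation: no change — [fofsov]
  2 Intervocalic Lenition: no change — [fofsov]
  3 Final Obstruent Devoicing: [fofsov] → [fofsof]

[guvawol], [wehuhef], [fofsof]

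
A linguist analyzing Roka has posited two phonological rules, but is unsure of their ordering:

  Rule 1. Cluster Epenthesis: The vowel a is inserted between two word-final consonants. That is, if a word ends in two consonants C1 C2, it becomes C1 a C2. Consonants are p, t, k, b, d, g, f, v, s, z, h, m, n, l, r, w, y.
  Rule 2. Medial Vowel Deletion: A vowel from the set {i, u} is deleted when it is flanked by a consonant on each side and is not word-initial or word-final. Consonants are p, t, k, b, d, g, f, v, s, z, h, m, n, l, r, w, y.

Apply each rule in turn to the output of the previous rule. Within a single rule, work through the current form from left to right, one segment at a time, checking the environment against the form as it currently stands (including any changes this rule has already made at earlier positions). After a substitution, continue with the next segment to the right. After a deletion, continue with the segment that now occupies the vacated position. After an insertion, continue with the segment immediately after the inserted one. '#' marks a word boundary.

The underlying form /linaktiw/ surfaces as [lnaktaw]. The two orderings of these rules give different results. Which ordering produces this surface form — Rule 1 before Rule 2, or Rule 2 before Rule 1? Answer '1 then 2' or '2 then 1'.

Order 1 then 2:
  1 Cluster Epenthesis: no change — [linaktiw]
  2 Medial Vowel Deletion: [linaktiw] → [lnaktw]
  result: [lnaktw]
Order 2 then 1:
  2 Medial Vowel Deletion: [linaktiw] → [lnaktw]
  1 Cluster Epenthesis: [lnaktw] → [lnaktaw]
  result: [lnaktaw]

2 then 1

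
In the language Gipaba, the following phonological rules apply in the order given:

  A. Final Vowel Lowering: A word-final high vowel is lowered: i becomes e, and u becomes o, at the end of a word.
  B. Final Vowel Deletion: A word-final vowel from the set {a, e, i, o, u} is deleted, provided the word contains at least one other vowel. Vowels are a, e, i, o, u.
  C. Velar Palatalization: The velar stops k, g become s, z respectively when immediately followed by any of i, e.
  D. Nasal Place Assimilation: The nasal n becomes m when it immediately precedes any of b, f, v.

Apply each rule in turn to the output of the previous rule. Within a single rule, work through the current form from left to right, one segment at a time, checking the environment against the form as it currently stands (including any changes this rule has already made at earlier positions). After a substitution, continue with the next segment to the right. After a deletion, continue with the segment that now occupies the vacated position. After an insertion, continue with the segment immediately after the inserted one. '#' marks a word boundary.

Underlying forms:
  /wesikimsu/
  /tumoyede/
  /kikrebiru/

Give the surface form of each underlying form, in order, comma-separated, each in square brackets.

[wesisims], [tumoyed], [sikrebir]

/wesikimsu/:
  A Final Vowel Lowering: [wesikimsu] → [wesikimso]
  B Final Vowel Deletion: [wesikimso] → [wesikims]
  C Velar Palatalization: [wesikims] → [wesisims]
  D Nasal Place Assimilation: no change — [wesisims]
/tumoyede/:
  A Final Vowel Lowering: no change — [tumoyede]
  B Final Vowel Deletion: [tumoyede] → [tumoyed]
  C Velar Palatalization: no change — [tumoyed]
  D Nasal Place Assimilation: no change — [tumoyed]
/kikrebiru/:
  A Final Vowel Lowering: [kikrebiru] → [kikrebiro]
  B Final Vowel Deletion: [kikrebiro] → [kikrebir]
  C Velar Palatalization: [kikrebir] → [sikrebir]
  D Nasal Place Assimilation: no change — [sikrebir]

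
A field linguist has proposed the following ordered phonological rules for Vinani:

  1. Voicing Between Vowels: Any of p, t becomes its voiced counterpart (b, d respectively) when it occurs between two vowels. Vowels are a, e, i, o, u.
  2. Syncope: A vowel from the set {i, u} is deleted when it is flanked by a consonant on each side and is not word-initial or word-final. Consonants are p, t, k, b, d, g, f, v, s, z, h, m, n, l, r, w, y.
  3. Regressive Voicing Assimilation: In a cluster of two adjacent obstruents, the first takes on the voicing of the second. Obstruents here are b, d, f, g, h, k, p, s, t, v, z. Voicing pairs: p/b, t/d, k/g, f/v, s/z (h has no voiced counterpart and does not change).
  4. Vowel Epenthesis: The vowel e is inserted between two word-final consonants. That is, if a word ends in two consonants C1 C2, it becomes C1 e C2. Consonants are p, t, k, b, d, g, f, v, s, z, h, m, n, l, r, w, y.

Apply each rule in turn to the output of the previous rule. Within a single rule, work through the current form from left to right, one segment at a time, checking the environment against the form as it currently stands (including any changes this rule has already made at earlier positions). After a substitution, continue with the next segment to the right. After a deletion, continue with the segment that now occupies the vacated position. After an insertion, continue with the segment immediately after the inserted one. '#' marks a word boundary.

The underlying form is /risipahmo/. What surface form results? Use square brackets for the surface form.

1 Voicing Between Vowels: [risipahmo] → [risibahmo]
2 Syncope: [risibahmo] → [rsbahmo]
3 Regressive Voicing Assimilation: [rsbahmo] → [rzbahmo]
4 Vowel Epenthesis: no change — [rzbahmo]

[rzbahmo]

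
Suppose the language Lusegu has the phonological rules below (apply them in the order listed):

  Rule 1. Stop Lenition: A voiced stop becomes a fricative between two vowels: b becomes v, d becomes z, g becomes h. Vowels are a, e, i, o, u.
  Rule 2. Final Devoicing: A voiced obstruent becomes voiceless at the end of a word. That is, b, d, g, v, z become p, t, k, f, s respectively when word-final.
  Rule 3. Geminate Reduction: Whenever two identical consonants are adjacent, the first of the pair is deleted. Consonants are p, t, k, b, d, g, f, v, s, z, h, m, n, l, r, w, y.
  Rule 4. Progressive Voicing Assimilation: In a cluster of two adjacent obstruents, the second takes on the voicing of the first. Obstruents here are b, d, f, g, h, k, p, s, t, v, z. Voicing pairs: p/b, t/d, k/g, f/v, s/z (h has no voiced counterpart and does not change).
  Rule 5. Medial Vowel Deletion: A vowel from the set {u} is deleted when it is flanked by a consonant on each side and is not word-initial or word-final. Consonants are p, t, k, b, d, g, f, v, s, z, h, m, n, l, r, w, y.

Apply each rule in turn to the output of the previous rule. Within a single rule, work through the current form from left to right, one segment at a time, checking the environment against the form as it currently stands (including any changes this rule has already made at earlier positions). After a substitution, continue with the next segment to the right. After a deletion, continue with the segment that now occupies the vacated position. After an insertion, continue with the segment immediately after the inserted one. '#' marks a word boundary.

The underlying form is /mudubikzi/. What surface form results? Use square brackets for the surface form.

[mzviksi]

Rule 1 Stop Lenition: [mudubikzi] → [muzuvikzi]
Rule 2 Final Devoicing: no change — [muzuvikzi]
Rule 3 Geminate Reduction: no change — [muzuvikzi]
Rule 4 Progressive Voicing Assimilation: [muzuvikzi] → [muzuviksi]
Rule 5 Medial Vowel Deletion: [muzuviksi] → [mzviksi]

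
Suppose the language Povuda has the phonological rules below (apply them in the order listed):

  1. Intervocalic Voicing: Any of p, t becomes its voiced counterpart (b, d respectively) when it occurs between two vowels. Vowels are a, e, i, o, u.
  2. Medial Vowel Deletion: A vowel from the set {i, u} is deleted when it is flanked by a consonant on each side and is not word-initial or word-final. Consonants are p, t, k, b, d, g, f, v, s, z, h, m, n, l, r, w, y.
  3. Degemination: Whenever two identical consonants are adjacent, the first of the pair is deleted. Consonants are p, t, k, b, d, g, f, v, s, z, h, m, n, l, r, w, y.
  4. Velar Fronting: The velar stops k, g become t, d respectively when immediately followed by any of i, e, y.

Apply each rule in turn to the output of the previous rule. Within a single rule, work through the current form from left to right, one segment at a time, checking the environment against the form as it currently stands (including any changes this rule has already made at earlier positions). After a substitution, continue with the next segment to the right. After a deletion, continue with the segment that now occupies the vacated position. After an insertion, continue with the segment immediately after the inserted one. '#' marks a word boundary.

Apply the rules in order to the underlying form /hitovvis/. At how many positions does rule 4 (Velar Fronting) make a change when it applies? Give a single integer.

0

1 Intervocalic Voicing: [hitovvis] → [hidovvis]
2 Medial Vowel Deletion: [hidovvis] → [hdovvs]
3 Degemination: [hdovvs] → [hdovs]
4 Velar Fronting: no change — [hdovs]
Rule 4 changed 0 position(s).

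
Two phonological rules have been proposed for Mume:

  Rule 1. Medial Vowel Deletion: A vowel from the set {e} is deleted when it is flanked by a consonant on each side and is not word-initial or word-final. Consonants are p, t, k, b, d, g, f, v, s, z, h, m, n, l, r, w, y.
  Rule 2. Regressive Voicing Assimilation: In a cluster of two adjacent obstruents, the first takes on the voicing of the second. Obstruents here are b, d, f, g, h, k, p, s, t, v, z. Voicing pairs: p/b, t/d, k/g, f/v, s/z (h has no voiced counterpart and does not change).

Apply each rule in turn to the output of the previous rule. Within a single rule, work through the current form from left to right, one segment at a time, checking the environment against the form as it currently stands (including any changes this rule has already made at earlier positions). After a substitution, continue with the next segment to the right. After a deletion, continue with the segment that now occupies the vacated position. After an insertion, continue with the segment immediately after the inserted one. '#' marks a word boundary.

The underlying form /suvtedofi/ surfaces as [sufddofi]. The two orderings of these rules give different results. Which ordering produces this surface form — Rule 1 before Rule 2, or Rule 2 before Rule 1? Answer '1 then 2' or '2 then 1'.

1 then 2

Order 1 then 2:
  1 Medial Vowel Deletion: [suvtedofi] → [suvtdofi]
  2 Regressive Voicing Assimilation: [suvtdofi] → [sufddofi]
  result: [sufddofi]
Order 2 then 1:
  2 Regressive Voicing Assimilation: [suvtedofi] → [suftedofi]
  1 Medial Vowel Deletion: [suftedofi] → [suftdofi]
  result: [suftdofi]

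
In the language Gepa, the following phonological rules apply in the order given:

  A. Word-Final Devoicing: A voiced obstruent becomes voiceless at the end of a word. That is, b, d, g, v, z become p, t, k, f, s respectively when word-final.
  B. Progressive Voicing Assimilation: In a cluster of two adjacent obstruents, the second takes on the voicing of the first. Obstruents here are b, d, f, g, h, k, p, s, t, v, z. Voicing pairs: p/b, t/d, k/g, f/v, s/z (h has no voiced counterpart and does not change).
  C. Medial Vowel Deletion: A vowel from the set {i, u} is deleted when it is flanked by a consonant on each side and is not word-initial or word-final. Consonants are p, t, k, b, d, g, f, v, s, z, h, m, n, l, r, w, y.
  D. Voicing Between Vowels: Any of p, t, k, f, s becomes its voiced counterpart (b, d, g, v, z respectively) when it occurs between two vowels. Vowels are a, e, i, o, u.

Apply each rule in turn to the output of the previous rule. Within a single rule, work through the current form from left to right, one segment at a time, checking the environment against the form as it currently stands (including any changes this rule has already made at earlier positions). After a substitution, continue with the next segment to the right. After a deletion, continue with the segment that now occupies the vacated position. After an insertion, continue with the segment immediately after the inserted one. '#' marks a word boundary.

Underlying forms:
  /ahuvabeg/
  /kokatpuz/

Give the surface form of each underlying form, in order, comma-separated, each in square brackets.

/ahuvabeg/:
  A Word-Final Devoicing: [ahuvabeg] → [ahuvabek]
  B Progressive Voicing Assimilation: no change — [ahuvabek]
  C Medial Vowel Deletion: [ahuvabek] → [ahvabek]
  D Voicing Between Vowels: no change — [ahvabek]
/kokatpuz/:
  A Word-Final Devoicing: [kokatpuz] → [kokatpus]
  B Progressive Voicing Assimilation: no change — [kokatpus]
  C Medial Vowel Deletion: [kokatpus] → [kokatps]
  D Voicing Between Vowels: [kokatps] → [kogatps]

[ahvabek], [kogatps]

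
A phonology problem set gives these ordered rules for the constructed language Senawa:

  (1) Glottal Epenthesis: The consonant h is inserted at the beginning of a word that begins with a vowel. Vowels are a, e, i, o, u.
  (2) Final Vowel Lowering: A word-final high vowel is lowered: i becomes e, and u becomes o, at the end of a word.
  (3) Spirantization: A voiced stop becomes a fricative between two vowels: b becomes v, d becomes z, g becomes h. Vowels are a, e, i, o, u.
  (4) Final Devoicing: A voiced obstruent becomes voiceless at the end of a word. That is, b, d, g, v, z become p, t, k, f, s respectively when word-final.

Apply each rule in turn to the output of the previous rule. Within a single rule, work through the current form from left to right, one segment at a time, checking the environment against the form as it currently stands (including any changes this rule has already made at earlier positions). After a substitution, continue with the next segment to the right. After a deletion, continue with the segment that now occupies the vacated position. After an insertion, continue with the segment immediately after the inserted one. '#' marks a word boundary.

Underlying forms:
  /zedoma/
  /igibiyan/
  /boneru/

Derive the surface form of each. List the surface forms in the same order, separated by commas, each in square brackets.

[zezoma], [hihiviyan], [bonero]

/zedoma/:
  (1) Glottal Epenthesis: no change — [zedoma]
  (2) Final Vowel Lowering: no change — [zedoma]
  (3) Spirantization: [zedoma] → [zezoma]
  (4) Final Devoicing: no change — [zezoma]
/igibiyan/:
  (1) Glottal Epenthesis: [igibiyan] → [higibiyan]
  (2) Final Vowel Lowering: no change — [higibiyan]
  (3) Spirantization: [higibiyan] → [hihiviyan]
  (4) Final Devoicing: no change — [hihiviyan]
/boneru/:
  (1) Glottal Epenthesis: no change — [boneru]
  (2) Final Vowel Lowering: [boneru] → [bonero]
  (3) Spirantization: no change — [bonero]
  (4) Final Devoicing: no change — [bonero]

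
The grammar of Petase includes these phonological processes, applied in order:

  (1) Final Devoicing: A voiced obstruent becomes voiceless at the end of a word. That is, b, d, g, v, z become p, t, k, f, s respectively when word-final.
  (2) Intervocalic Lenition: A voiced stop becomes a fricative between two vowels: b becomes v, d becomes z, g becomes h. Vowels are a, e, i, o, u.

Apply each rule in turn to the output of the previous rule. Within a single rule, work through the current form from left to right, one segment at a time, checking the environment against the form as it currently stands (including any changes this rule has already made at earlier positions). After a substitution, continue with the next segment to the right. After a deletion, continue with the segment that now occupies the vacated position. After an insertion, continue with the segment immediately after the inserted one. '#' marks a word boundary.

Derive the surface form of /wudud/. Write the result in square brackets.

(1) Final Devoicing: [wudud] → [wudut]
(2) Intervocalic Lenition: [wudut] → [wuzut]

[wuzut]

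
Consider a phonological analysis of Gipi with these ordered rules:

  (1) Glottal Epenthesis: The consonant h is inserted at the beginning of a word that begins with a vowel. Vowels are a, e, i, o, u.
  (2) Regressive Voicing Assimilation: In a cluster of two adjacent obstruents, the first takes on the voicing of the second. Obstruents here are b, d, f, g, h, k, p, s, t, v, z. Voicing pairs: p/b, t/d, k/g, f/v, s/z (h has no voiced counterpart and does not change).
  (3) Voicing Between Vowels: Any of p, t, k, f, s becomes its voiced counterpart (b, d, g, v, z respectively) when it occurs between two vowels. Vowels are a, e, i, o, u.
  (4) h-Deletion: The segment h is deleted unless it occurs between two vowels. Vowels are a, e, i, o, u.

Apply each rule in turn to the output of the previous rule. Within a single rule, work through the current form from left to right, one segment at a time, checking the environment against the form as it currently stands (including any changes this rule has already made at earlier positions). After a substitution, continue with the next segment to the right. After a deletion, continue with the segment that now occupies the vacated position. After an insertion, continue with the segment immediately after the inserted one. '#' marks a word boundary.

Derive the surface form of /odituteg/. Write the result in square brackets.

[odidudeg]

(1) Glottal Epenthesis: [odituteg] → [hodituteg]
(2) Regressive Voicing Assimilation: no change — [hodituteg]
(3) Voicing Between Vowels: [hodituteg] → [hodidudeg]
(4) h-Deletion: [hodidudeg] → [odidudeg]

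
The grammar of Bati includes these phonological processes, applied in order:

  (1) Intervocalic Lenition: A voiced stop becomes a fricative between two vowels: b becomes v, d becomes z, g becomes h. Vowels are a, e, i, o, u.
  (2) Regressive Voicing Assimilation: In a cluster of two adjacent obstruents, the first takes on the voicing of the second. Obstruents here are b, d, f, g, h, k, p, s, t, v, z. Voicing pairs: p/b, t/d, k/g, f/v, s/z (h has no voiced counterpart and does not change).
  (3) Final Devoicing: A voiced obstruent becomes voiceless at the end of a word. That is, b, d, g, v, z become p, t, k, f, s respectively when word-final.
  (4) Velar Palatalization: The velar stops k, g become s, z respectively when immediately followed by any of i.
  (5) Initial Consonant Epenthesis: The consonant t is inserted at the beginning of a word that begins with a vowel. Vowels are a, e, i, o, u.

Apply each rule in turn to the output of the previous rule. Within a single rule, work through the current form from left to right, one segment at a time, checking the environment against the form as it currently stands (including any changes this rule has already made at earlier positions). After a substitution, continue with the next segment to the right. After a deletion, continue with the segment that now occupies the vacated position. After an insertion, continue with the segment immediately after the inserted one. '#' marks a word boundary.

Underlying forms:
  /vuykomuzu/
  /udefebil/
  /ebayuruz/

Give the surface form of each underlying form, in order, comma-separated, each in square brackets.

/vuykomuzu/:
  (1) Intervocalic Lenition: no change — [vuykomuzu]
  (2) Regressive Voicing Assimilation: no change — [vuykomuzu]
  (3) Final Devoicing: no change — [vuykomuzu]
  (4) Velar Palatalization: no change — [vuykomuzu]
  (5) Initial Consonant Epenthesis: no change — [vuykomuzu]
/udefebil/:
  (1) Intervocalic Lenition: [udefebil] → [uzefevil]
  (2) Regressive Voicing Assimilation: no change — [uzefevil]
  (3) Final Devoicing: no change — [uzefevil]
  (4) Velar Palatalization: no change — [uzefevil]
  (5) Initial Consonant Epenthesis: [uzefevil] → [tuzefevil]
/ebayuruz/:
  (1) Intervocalic Lenition: [ebayuruz] → [evayuruz]
  (2) Regressive Voicing Assimilation: no change — [evayuruz]
  (3) Final Devoicing: [evayuruz] → [evayurus]
  (4) Velar Palatalization: no change — [evayurus]
  (5) Initial Consonant Epenthesis: [evayurus] → [tevayurus]

[vuykomuzu], [tuzefevil], [tevayurus]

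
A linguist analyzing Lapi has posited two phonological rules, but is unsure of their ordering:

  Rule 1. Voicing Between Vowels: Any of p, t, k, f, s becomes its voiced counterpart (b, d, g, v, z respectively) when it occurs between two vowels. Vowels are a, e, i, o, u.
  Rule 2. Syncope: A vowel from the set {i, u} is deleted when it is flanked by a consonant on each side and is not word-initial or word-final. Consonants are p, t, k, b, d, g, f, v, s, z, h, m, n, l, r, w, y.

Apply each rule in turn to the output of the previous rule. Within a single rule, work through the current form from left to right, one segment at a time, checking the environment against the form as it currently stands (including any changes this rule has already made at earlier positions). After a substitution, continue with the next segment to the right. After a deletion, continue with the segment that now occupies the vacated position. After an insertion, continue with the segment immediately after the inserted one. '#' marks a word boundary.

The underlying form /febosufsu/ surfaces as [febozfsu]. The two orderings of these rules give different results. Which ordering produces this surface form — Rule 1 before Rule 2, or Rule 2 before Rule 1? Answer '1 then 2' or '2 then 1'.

Order 1 then 2:
  1 Voicing Between Vowels: [febosufsu] → [febozufsu]
  2 Syncope: [febozufsu] → [febozfsu]
  result: [febozfsu]
Order 2 then 1:
  2 Syncope: [febosufsu] → [febosfsu]
  1 Voicing Between Vowels: no change — [febosfsu]
  result: [febosfsu]

1 then 2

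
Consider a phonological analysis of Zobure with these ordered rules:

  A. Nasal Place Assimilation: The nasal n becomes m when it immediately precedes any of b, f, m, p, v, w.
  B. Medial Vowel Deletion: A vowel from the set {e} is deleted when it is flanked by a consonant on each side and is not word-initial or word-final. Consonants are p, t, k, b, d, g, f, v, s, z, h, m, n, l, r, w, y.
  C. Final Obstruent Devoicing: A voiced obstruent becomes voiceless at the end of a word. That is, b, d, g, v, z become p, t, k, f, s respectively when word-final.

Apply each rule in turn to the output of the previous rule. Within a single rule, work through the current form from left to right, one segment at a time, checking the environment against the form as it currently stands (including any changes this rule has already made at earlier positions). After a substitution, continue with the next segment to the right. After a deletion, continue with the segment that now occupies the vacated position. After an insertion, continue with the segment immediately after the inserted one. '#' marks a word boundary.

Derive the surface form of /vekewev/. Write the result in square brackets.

[vkwf]

A Nasal Place Assimilation: no change — [vekewev]
B Medial Vowel Deletion: [vekewev] → [vkwv]
C Final Obstruent Devoicing: [vkwv] → [vkwf]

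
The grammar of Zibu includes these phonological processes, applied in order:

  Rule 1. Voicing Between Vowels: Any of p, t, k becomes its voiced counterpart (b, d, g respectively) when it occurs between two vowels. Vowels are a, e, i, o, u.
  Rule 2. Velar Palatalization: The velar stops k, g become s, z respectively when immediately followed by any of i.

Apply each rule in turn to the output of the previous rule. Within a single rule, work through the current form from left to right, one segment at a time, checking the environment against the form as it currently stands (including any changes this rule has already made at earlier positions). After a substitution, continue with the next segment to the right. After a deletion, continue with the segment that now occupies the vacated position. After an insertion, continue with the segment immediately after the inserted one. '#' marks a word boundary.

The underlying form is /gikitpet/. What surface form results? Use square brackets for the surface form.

Rule 1 Voicing Between Vowels: [gikitpet] → [gigitpet]
Rule 2 Velar Palatalization: [gigitpet] → [zizitpet]

[zizitpet]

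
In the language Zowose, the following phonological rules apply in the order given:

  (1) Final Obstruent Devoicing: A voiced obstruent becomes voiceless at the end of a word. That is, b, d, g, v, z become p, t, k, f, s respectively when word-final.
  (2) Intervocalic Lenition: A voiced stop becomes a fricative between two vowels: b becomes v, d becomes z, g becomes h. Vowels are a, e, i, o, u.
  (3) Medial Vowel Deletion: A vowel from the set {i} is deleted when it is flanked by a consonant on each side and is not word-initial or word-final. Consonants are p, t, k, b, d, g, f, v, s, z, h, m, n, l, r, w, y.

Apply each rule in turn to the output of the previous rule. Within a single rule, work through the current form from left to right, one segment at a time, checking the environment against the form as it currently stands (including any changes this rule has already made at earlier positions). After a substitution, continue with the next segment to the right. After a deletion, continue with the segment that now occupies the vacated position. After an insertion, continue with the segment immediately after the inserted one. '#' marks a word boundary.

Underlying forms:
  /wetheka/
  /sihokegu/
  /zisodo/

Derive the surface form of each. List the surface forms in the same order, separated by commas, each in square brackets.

[wetheka], [shokehu], [zsozo]

/wetheka/:
  (1) Final Obstruent Devoicing: no change — [wetheka]
  (2) Intervocalic Lenition: no change — [wetheka]
  (3) Medial Vowel Deletion: no change — [wetheka]
/sihokegu/:
  (1) Final Obstruent Devoicing: no change — [sihokegu]
  (2) Intervocalic Lenition: [sihokegu] → [sihokehu]
  (3) Medial Vowel Deletion: [sihokehu] → [shokehu]
/zisodo/:
  (1) Final Obstruent Devoicing: no change — [zisodo]
  (2) Intervocalic Lenition: [zisodo] → [zisozo]
  (3) Medial Vowel Deletion: [zisozo] → [zsozo]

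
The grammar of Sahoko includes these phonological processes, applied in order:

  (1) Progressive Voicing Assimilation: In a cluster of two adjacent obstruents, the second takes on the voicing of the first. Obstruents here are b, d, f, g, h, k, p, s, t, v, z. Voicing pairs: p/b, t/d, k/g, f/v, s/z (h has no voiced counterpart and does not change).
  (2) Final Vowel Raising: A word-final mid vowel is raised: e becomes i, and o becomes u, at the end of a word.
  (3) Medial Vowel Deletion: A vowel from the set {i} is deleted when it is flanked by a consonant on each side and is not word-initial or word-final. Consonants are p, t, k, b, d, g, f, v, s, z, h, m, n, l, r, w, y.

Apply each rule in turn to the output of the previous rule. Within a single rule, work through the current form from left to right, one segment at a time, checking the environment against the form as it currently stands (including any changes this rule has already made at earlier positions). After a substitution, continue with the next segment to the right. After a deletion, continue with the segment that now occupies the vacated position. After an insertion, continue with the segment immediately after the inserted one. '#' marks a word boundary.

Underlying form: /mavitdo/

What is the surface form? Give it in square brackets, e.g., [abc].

[mavttu]

(1) Progressive Voicing Assimilation: [mavitdo] → [mavitto]
(2) Final Vowel Raising: [mavitto] → [mavittu]
(3) Medial Vowel Deletion: [mavittu] → [mavttu]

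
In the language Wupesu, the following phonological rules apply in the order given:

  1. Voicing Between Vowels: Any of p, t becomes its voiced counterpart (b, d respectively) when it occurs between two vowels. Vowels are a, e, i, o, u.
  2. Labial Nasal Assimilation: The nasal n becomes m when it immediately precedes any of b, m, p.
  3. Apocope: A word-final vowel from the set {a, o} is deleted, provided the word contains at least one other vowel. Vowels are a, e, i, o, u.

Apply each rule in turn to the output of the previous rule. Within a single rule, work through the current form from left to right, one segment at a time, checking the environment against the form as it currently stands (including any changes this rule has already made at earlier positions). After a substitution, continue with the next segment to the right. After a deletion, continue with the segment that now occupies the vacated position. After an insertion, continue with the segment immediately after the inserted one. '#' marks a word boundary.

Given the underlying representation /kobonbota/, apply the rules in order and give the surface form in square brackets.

[kobombod]

1 Voicing Between Vowels: [kobonbota] → [kobonboda]
2 Labial Nasal Assimilation: [kobonboda] → [kobomboda]
3 Apocope: [kobomboda] → [kobombod]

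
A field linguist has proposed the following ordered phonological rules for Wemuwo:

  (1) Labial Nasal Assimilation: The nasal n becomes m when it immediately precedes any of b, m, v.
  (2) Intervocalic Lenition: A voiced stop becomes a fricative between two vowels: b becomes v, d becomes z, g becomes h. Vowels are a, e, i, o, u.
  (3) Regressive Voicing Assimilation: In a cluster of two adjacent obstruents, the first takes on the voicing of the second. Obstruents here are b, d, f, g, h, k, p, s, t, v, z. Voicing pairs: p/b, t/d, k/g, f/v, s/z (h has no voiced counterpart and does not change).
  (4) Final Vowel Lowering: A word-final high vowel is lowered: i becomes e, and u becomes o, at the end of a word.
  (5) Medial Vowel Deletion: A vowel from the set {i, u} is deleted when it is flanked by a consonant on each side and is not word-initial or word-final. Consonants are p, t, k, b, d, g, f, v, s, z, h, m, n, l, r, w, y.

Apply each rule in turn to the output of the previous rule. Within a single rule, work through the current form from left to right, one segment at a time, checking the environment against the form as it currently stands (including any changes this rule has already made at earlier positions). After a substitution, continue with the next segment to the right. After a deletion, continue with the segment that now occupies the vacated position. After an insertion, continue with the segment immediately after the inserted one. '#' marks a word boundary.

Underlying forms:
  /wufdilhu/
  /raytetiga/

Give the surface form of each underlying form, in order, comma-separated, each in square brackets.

[wvdlho], [raytetha]

/wufdilhu/:
  (1) Labial Nasal Assimilation: no change — [wufdilhu]
  (2) Intervocalic Lenition: no change — [wufdilhu]
  (3) Regressive Voicing Assimilation: [wufdilhu] → [wuvdilhu]
  (4) Final Vowel Lowering: [wuvdilhu] → [wuvdilho]
  (5) Medial Vowel Deletion: [wuvdilho] → [wvdlho]
/raytetiga/:
  (1) Labial Nasal Assimilation: no change — [raytetiga]
  (2) Intervocalic Lenition: [raytetiga] → [raytetiha]
  (3) Regressive Voicing Assimilation: no change — [raytetiha]
  (4) Final Vowel Lowering: no change — [raytetiha]
  (5) Medial Vowel Deletion: [raytetiha] → [raytetha]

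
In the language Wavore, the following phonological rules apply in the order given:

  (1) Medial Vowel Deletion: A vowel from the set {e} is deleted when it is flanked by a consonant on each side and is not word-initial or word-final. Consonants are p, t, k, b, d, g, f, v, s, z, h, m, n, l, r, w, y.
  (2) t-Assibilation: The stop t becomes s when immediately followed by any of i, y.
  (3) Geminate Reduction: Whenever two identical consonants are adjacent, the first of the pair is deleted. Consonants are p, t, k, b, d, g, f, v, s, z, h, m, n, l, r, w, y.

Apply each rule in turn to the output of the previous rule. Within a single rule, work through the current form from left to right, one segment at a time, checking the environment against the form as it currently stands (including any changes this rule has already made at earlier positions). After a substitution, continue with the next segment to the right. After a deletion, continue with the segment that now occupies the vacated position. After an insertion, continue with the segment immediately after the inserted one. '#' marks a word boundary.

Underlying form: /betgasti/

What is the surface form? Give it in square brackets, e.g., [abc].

(1) Medial Vowel Deletion: [betgasti] → [btgasti]
(2) t-Assibilation: [btgasti] → [btgassi]
(3) Geminate Reduction: [btgassi] → [btgasi]

[btgasi]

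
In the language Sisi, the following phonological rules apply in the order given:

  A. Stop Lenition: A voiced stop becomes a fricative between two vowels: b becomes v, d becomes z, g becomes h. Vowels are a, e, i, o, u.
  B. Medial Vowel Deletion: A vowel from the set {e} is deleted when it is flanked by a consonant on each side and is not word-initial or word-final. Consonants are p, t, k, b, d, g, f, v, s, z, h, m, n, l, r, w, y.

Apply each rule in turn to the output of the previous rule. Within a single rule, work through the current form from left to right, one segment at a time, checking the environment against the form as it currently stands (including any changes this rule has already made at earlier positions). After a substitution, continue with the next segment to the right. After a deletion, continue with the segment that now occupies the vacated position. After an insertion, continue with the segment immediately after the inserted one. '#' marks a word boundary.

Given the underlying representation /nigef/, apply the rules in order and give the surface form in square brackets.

[nihf]

A Stop Lenition: [nigef] → [nihef]
B Medial Vowel Deletion: [nihef] → [nihf]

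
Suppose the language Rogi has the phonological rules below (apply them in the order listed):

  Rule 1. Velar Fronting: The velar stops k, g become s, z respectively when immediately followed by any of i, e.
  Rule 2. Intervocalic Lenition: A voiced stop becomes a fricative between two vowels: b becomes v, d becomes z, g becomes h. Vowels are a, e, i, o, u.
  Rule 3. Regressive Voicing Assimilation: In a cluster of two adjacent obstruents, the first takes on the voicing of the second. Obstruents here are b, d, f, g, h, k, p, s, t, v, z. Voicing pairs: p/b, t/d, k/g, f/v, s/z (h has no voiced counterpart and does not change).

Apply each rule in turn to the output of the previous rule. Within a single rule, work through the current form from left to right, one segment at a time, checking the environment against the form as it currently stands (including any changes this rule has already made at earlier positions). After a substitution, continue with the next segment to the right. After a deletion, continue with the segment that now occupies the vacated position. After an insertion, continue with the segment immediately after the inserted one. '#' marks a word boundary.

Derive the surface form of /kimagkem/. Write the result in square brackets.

Rule 1 Velar Fronting: [kimagkem] → [simagsem]
Rule 2 Intervocalic Lenition: no change — [simagsem]
Rule 3 Regressive Voicing Assimilation: [simagsem] → [simaksem]

[simaksem]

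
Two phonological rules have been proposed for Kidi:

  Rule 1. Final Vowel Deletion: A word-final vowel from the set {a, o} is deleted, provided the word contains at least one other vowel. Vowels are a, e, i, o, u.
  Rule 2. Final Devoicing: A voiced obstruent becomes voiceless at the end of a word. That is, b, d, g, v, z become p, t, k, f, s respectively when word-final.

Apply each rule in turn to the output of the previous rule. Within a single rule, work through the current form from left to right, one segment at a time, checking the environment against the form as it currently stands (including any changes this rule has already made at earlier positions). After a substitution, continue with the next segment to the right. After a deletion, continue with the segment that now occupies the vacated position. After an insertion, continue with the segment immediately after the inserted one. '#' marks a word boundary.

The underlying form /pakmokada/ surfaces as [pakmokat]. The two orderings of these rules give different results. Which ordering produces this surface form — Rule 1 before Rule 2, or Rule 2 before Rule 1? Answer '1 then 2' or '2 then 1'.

1 then 2

Order 1 then 2:
  1 Final Vowel Deletion: [pakmokada] → [pakmokad]
  2 Final Devoicing: [pakmokad] → [pakmokat]
  result: [pakmokat]
Order 2 then 1:
  2 Final Devoicing: no change — [pakmokada]
  1 Final Vowel Deletion: [pakmokada] → [pakmokad]
  result: [pakmokad]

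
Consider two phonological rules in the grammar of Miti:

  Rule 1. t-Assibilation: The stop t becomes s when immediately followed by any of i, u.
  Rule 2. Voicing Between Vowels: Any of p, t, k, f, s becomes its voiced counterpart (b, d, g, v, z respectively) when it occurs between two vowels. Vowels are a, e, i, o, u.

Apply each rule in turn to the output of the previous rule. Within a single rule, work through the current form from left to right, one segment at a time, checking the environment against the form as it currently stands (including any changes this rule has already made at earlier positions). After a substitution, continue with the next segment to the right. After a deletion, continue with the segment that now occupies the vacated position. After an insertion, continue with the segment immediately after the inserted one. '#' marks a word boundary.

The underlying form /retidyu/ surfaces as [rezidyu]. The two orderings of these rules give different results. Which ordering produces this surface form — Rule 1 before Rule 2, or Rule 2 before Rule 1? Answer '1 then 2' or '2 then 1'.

1 then 2

Order 1 then 2:
  1 t-Assibilation: [retidyu] → [residyu]
  2 Voicing Between Vowels: [residyu] → [rezidyu]
  result: [rezidyu]
Order 2 then 1:
  2 Voicing Between Vowels: [retidyu] → [redidyu]
  1 t-Assibilation: no change — [redidyu]
  result: [redidyu]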